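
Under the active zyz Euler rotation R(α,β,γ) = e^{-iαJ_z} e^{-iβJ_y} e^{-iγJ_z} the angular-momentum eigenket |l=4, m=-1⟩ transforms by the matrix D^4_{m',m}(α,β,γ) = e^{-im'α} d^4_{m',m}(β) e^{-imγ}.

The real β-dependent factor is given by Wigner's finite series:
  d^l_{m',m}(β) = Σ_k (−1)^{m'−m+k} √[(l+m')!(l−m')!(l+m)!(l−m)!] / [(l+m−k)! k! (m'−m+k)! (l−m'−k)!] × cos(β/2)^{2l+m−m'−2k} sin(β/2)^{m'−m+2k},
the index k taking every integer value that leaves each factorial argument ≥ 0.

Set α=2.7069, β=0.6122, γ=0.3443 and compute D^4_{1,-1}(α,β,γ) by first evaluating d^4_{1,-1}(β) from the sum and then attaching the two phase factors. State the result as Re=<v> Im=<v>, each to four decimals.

D^4_{1,-1}(2.7069,0.6122,0.3443) = e^{-i·1·2.7069}·d^4_{1,-1}(0.6122)·e^{-i·-1·0.3443}. Compute d first:
Half-angle: c=0.953516, s=0.301342. N=√(120·6·6·120)=720.000000
k: max(0,(-1)−(1))=0 … min(4+(-1),4−(1))=3
  k=0: (−1)^2·720.0000/(72)·0.9535^6·0.3013^2 = +0.682477
  k=1: (−1)^3·720.0000/(24)·0.9535^4·0.3013^4 = -0.204491
  k=2: (−1)^4·720.0000/(48)·0.9535^2·0.3013^6 = +0.010212
  k=3: (−1)^5·720.0000/(720)·0.9535^0·0.3013^8 = -0.000068
d^4_{1,-1}(0.6122) = +0.682477 -0.204491 +0.010212 -0.000068 = +0.488130
D = (-0.907000-0.421132i)·(+0.488130)·(+0.941312+0.337538i) = -0.347364-0.342942i

Re=-0.3474 Im=-0.3429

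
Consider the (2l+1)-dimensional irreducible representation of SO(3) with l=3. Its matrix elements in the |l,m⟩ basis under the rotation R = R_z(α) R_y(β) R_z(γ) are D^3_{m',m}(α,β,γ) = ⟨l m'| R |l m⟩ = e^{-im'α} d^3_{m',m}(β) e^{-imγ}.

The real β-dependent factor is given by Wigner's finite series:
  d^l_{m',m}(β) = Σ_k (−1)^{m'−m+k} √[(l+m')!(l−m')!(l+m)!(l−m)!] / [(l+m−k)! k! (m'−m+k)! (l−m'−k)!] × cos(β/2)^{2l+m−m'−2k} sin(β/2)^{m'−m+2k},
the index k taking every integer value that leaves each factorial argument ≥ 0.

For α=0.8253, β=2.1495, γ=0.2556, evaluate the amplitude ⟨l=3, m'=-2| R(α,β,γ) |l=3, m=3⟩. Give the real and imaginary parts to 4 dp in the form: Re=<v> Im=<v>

Re=0.3890 Im=0.4743

First d^3_{-2,3}(β=2.1495), then the phase factors e^{-i(-2)α} and e^{-i(3)γ}:
c=cos(2.1495/2)=0.475952, s=sin(2.1495/2)=0.879471; N=√[1·120·720·1]=293.938769
The bounds max(0,m−m')=5 and min(l+m,l−m')=5 give 1 term
  k=5: (−1)^0·293.9388/(120)·0.4760^1·0.8795^5 = +0.613405
d^3_{-2,3}(2.1495) = +0.613405
D = (-0.079719+0.996817i)·(+0.613405)·(+0.720135-0.693834i) = +0.389032+0.474256i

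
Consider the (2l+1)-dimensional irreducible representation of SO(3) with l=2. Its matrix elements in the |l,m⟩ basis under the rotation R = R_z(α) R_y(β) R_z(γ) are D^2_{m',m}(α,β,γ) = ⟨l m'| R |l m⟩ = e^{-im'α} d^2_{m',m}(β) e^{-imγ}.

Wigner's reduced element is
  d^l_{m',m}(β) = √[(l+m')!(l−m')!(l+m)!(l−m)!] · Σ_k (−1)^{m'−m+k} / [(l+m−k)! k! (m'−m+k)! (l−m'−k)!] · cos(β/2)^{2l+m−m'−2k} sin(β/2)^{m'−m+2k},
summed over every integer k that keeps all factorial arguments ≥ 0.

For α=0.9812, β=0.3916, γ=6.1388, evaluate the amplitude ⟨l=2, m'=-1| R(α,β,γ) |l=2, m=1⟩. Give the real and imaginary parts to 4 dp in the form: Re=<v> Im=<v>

Split into d^2_{-1,1}(β=0.3916) × two z-phases.
With c≡cos(β/2)=0.980892 and s≡sin(β/2)=0.194551, N=[1·6·6·1]^{1/2}=6.000000
k: max(0,(1)−(-1))=2 … min(2+(1),2−(-1))=3
  k=2: (−1)^0·6.0000/(2)·0.9809^2·0.1946^2 = +0.109253
  k=3: (−1)^1·6.0000/(6)·0.9809^0·0.1946^4 = -0.001433
d^2_{-1,1}(0.3916) = +0.109253 -0.001433 = +0.107820
Phases: e^{-i·(-1)·0.9812}=+0.556026+0.831165i, e^{-i·(1)·6.1388}=+0.989595+0.143884i ⇒ D=+0.046433+0.097310i

Re=0.0464 Im=0.0973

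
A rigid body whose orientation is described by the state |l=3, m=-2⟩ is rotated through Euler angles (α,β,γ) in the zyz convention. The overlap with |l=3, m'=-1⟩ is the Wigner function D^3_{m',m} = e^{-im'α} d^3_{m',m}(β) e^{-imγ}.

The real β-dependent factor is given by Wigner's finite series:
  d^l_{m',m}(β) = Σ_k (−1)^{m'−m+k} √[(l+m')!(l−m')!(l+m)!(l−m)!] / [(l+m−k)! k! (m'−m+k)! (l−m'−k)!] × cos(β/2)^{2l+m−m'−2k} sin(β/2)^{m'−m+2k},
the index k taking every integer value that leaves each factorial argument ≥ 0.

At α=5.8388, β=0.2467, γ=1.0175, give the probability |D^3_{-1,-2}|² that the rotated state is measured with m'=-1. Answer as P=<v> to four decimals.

First d^3_{-1,-2}(β=0.2467), then the phase factors e^{-i(-1)α} and e^{-i(-2)γ}:
c=cos(0.2467/2)=0.992402, s=sin(0.2467/2)=0.123037; N=√[2·24·1·120]=75.894664
k∈{0,1} keeps every argument non-negative
  k=0: (−1)^1·75.8947/(24)·0.9924^5·0.1230^1 = -0.374520
  k=1: (−1)^2·75.8947/(12)·0.9924^3·0.1230^3 = +0.011513
d^3_{-1,-2}(0.2467) = -0.374520 +0.011513 = -0.363007
|D^3_{-1,-2}|² = |d^3_{-1,-2}(β)|² = (-0.363007)² = 0.131774 (the z-rotation phases have unit modulus)

P=0.1318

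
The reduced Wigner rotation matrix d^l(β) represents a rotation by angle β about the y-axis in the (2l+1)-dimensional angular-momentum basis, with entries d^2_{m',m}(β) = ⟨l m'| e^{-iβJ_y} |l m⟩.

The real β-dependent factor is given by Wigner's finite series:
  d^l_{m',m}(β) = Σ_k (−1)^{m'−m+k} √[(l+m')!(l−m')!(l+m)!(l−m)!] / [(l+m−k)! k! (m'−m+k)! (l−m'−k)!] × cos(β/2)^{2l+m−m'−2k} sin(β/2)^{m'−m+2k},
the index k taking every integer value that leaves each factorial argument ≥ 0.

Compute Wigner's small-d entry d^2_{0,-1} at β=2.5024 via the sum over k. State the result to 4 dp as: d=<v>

d=0.5864

d^2_{0,-1}(β=2.5024) via Wigner's sum:
With c≡cos(β/2)=0.314183 and s≡sin(β/2)=0.949362, N=[2·2·1·6]^{1/2}=4.898979
k∈{0,1} keeps every argument non-negative
  k=0: (−1)^1·4.8990/(2)·0.3142^3·0.9494^1 = -0.072120
  k=1: (−1)^2·4.8990/(2)·0.3142^1·0.9494^3 = +0.658498
d^2_{0,-1}(2.5024) = -0.072120 +0.658498 = +0.586378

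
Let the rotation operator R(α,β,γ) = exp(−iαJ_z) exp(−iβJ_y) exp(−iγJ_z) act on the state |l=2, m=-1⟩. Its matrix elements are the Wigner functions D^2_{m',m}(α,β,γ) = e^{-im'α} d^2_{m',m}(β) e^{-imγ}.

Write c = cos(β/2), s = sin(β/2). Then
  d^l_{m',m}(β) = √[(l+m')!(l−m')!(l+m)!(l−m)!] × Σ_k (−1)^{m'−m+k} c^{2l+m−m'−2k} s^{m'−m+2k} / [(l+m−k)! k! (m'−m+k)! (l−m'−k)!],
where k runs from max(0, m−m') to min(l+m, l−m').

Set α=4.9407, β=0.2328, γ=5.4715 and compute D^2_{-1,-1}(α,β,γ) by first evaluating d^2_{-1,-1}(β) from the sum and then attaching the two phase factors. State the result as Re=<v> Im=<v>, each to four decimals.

Re=-0.5141 Im=-0.7789

Split into d^2_{-1,-1}(β=0.2328) × two z-phases.
Half-angle: c=0.993233, s=0.116137. N=√(1·6·1·6)=6.000000
k∈{0,1} keeps every argument non-negative
  k=0: (−1)^0·6.0000/(6)·0.9932^4·0.1161^0 = +0.973206
  k=1: (−1)^1·6.0000/(2)·0.9932^2·0.1161^2 = -0.039918
d^2_{-1,-1}(0.2328) = +0.973206 -0.039918 = +0.933288
Attach z-rotation phases: D = e^{-i(-1)(4.9407)}·(+0.933288)·e^{-i(-1)(5.4715)} = -0.514096-0.778931i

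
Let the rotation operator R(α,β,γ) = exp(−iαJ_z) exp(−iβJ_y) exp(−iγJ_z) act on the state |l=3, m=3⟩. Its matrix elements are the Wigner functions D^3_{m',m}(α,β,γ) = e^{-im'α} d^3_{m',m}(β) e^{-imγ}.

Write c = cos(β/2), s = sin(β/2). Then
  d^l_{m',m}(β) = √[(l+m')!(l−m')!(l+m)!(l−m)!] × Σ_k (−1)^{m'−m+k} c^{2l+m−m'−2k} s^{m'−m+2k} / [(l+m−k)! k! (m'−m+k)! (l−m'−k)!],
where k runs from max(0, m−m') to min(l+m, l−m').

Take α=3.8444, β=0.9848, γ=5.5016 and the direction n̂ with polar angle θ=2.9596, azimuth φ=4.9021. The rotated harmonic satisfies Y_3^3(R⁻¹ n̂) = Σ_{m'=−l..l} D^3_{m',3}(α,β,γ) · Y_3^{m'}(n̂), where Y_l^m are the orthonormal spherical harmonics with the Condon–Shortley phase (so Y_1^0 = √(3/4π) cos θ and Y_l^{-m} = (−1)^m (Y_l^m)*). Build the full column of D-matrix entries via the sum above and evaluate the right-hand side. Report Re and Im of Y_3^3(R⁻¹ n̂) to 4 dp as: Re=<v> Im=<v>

Need the full column D^3_{m',3} for m'=−3..3 at α=3.8444, β=0.9848, γ=5.5016.
cos(β/2)=0.881201, sin(β/2)=0.472742
d^3_{-3,3}: single k=6 term ⇒ +0.011162;  D = +0.002861+0.010789i
d^3_{-2,3}: single k=5 term ⇒ +0.050965;  D = -0.041809-0.029145i
d^3_{-1,3}: single k=4 term ⇒ +0.150208;  D = +0.149544-0.014103i
d^3_{0,3}: single k=3 term ⇒ +0.323305;  D = -0.225981+0.231211i
d^3_{1,3}: single k=2 term ⇒ +0.521908;  D = +0.037104-0.520587i
d^3_{2,3}: single k=1 term ⇒ +0.615282;  D = +0.363313+0.496564i
d^3_{3,3}: single k=0 term ⇒ +0.468219;  D = -0.455204-0.109629i
Y_3^{m'}(θ=2.9596,φ=4.9021) and Σ D·Y over m':
  (+0.0029+0.0108i)·(-0.0013-0.0021i)  (-0.0418-0.0291i)·(+0.0306-0.0122i)  (+0.1495-0.0141i)·(+0.0423+0.2204i)  (-0.2260+0.2312i)·(-0.6739+0.0000i)  (+0.0371-0.5206i)·(-0.0423+0.2204i)  (+0.3633+0.4966i)·(+0.0306+0.0122i)  (-0.4552-0.1096i)·(+0.0013-0.0021i)
Y_3^3(R⁻¹ n̂) = +0.277481-0.073238i

Re=0.2775 Im=-0.0732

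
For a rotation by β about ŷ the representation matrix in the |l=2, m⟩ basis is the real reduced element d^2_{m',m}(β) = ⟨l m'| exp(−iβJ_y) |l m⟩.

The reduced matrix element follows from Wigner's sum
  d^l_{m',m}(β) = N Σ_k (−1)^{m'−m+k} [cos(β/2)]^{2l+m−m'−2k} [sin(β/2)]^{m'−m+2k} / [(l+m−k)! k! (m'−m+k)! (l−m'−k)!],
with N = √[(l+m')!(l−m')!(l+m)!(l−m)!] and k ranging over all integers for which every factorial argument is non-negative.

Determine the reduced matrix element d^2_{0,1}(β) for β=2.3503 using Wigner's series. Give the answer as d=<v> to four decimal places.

d^2_{0,1}(β=2.3503) via Wigner's sum:
Half-angle: c=0.385405, s=0.922748. N=√(2·2·6·1)=4.898979
k∈{1,2} keeps every argument non-negative
  k=1: (−1)^0·4.8990/(2)·0.3854^3·0.9227^1 = +0.129393
  k=2: (−1)^1·4.8990/(2)·0.3854^1·0.9227^3 = -0.741722
d^2_{0,1}(2.3503) = +0.129393 -0.741722 = -0.612330

d=-0.6123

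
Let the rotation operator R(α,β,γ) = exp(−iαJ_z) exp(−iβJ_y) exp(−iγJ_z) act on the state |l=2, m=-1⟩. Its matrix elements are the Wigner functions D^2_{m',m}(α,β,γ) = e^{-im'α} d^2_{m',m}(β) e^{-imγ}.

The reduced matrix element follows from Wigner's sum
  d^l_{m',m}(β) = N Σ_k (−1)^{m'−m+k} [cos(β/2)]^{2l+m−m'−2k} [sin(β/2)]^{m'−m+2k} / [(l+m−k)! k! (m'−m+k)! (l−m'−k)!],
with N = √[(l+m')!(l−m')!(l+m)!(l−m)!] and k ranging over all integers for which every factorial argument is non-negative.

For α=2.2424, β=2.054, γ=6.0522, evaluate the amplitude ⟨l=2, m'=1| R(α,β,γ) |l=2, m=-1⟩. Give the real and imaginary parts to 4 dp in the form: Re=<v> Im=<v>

Re=-0.0407 Im=-0.0321

First d^2_{1,-1}(β=2.054), then the phase factors e^{-i(1)α} and e^{-i(-1)γ}:
c=cos(2.054/2)=0.517388, s=sin(2.054/2)=0.855751; N=√[6·1·1·6]=6.000000
Admissible k: 0..1 (factorial args all ≥0)
  k=0: (−1)^2·6.0000/(2)·0.5174^2·0.8558^2 = +0.588097
  k=1: (−1)^3·6.0000/(6)·0.5174^0·0.8558^4 = -0.536277
d^2_{1,-1}(2.054) = +0.588097 -0.536277 = +0.051820
Attach z-rotation phases: D = e^{-i(1)(2.2424)}·(+0.051820)·e^{-i(-1)(6.0522)} = -0.040676-0.032107i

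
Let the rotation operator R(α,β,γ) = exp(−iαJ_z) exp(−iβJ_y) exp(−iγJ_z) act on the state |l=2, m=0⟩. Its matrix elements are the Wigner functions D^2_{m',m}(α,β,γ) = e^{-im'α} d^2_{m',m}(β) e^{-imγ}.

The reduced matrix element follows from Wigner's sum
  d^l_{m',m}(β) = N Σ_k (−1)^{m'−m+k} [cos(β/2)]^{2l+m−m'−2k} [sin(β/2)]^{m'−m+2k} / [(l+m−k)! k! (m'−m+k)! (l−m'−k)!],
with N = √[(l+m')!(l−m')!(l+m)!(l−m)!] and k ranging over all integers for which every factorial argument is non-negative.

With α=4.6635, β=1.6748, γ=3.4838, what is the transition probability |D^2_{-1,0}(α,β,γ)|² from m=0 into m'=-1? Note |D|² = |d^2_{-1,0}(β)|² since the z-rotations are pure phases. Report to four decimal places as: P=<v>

P=0.0160

First d^2_{-1,0}(β=1.6748), then the phase factors e^{-i(-1)α} and e^{-i(0)γ}:
With c≡cos(β/2)=0.669397 and s≡sin(β/2)=0.742905, N=[1·6·2·2]^{1/2}=4.898979
k∈{1,2} keeps every argument non-negative
  k=1: (−1)^0·4.8990/(2)·0.6694^3·0.7429^1 = +0.545833
  k=2: (−1)^1·4.8990/(2)·0.6694^1·0.7429^3 = -0.672294
d^2_{-1,0}(1.6748) = +0.545833 -0.672294 = -0.126461
|D^2_{-1,0}|² = |d^2_{-1,0}(β)|² = (-0.126461)² = 0.015992 (the z-rotation phases have unit modulus)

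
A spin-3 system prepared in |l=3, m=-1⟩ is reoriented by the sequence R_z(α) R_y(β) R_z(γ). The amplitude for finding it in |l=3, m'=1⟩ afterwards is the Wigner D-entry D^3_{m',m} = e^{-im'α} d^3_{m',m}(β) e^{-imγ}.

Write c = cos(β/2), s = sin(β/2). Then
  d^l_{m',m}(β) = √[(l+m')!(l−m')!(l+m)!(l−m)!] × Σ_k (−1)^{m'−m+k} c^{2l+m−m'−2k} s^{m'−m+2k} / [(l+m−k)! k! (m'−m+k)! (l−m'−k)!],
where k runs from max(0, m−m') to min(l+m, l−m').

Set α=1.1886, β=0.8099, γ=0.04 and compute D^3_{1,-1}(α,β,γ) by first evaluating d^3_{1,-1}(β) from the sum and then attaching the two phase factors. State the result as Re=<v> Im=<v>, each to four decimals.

Re=0.2072 Im=-0.4612

First d^3_{1,-1}(β=0.8099), then the phase factors e^{-i(1)α} and e^{-i(-1)γ}:
With c≡cos(β/2)=0.919122 and s≡sin(β/2)=0.393973, N=[24·2·2·24]^{1/2}=48.000000
k∈{0,1,2} keeps every argument non-negative
  k=0: (−1)^2·48.0000/(8)·0.9191^4·0.3940^2 = +0.664625
  k=1: (−1)^3·48.0000/(6)·0.9191^2·0.3940^4 = -0.162818
  k=2: (−1)^4·48.0000/(48)·0.9191^0·0.3940^6 = +0.003739
d^3_{1,-1}(0.8099) = +0.664625 -0.162818 +0.003739 = +0.505547
Attach z-rotation phases: D = e^{-i(1)(1.1886)}·(+0.505547)·e^{-i(-1)(0.04)} = +0.207155-0.461155i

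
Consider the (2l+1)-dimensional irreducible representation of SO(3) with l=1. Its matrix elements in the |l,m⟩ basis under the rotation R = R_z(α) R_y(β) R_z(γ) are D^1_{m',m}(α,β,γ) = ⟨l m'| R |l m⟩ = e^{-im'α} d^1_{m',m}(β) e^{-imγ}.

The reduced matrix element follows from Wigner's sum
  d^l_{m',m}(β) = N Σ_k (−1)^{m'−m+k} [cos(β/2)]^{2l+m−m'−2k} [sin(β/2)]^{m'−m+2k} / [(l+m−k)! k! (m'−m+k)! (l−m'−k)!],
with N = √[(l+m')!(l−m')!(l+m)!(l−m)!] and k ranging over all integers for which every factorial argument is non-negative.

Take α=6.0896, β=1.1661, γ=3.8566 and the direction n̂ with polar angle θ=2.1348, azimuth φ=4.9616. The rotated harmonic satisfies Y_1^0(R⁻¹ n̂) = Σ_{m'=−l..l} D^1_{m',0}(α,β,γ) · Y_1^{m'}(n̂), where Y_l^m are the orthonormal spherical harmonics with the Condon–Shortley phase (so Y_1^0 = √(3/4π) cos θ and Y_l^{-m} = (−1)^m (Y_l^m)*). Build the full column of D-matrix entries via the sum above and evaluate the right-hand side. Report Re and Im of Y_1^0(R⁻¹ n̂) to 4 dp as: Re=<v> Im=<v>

Need the full column D^1_{m',0} for m'=−1..1 at α=6.0896, β=1.1661, γ=3.8566.
cos(β/2)=0.834787, sin(β/2)=0.550573
d^1_{-1,0}: single k=1 term ⇒ +0.649988;  D = +0.637847-0.125044i
d^1_{0,0}: k∈[0..1] ⇒ +0.696870 -0.303130 = +0.393740;  D = +0.393740+0.000000i
d^1_{1,0}: single k=0 term ⇒ -0.649988;  D = -0.637847-0.125044i
Y_1^{m'}(θ=2.1348,φ=4.9616) and Σ D·Y over m':
  (+0.6378-0.1250i)·(+0.0720+0.2830i)  (+0.3937+0.0000i)·(-0.2612+0.0000i)  (-0.6378-0.1250i)·(-0.0720+0.2830i)
Y_1^0(R⁻¹ n̂) = +0.059792+0.000000i

Re=0.0598 Im=0.0000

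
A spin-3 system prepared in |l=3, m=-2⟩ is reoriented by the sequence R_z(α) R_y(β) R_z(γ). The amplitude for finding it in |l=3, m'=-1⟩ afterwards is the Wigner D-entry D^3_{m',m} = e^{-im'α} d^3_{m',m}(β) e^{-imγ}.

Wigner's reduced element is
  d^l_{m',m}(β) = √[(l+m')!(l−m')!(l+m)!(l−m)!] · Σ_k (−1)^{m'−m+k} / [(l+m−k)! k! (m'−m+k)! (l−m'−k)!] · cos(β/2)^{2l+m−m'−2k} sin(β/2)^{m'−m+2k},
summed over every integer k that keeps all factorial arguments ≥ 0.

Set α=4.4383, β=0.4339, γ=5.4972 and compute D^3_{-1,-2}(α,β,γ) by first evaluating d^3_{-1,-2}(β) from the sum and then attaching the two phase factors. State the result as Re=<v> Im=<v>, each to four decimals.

Re=0.5253 Im=-0.1484

First d^3_{-1,-2}(β=0.4339), then the phase factors e^{-i(-1)α} and e^{-i(-2)γ}:
With c≡cos(β/2)=0.976559 and s≡sin(β/2)=0.215252, N=[2·24·1·120]^{1/2}=75.894664
Admissible k: 0..1 (factorial args all ≥0)
  k=0: (−1)^1·75.8947/(24)·0.9766^5·0.2153^1 = -0.604559
  k=1: (−1)^2·75.8947/(12)·0.9766^3·0.2153^3 = +0.058744
d^3_{-1,-2}(0.4339) = -0.604559 +0.058744 = -0.545815
Phases: e^{-i·(-1)·4.4383}=-0.270670-0.962672i, e^{-i·(-2)·5.4972}=-0.001174-0.999999i ⇒ D=+0.525267-0.148353i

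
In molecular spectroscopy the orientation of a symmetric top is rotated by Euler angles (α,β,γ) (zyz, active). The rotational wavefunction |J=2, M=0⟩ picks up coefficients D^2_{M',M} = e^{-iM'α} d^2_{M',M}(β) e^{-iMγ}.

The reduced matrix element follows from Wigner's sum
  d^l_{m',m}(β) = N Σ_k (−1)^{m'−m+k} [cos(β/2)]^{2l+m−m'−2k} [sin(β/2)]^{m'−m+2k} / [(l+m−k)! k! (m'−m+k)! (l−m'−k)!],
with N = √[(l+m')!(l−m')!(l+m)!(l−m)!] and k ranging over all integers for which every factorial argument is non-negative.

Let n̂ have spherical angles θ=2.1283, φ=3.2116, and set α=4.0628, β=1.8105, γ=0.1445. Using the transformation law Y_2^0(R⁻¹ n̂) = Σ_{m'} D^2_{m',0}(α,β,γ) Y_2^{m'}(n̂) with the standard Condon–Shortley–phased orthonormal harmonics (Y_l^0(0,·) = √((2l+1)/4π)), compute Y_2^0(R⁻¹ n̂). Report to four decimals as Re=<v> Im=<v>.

Need the full column D^2_{m',0} for m'=−2..2 at α=4.0628, β=1.8105, γ=0.1445.
cos(β/2)=0.617489, sin(β/2)=0.786580
d^2_{-2,0}: single k=2 term ⇒ +0.577856;  D = -0.155033+0.556670i
d^2_{-1,0}: k∈[1..2] ⇒ +0.453634 -0.736093 = -0.282459;  D = +0.170848+0.224931i
d^2_{0,0}: k∈[0..2] ⇒ +0.145384 -0.943634 +0.382799 = -0.415451;  D = -0.415451+0.000000i
d^2_{1,0}: k∈[0..1] ⇒ -0.453634 +0.736093 = +0.282459;  D = -0.170848+0.224931i
d^2_{2,0}: single k=0 term ⇒ +0.577856;  D = -0.155033-0.556670i
Y_2^{m'}(θ=2.1283,φ=3.2116) and Σ D·Y over m':
  (-0.1550+0.5567i)·(+0.2754-0.0388i)  (+0.1708+0.2249i)·(+0.3460-0.0243i)  (-0.4155+0.0000i)·(-0.0505+0.0000i)  (-0.1708+0.2249i)·(-0.3460-0.0243i)  (-0.1550-0.5567i)·(+0.2754+0.0388i)
Y_2^0(R⁻¹ n̂) = +0.107953+0.000000i

Re=0.1080 Im=0.0000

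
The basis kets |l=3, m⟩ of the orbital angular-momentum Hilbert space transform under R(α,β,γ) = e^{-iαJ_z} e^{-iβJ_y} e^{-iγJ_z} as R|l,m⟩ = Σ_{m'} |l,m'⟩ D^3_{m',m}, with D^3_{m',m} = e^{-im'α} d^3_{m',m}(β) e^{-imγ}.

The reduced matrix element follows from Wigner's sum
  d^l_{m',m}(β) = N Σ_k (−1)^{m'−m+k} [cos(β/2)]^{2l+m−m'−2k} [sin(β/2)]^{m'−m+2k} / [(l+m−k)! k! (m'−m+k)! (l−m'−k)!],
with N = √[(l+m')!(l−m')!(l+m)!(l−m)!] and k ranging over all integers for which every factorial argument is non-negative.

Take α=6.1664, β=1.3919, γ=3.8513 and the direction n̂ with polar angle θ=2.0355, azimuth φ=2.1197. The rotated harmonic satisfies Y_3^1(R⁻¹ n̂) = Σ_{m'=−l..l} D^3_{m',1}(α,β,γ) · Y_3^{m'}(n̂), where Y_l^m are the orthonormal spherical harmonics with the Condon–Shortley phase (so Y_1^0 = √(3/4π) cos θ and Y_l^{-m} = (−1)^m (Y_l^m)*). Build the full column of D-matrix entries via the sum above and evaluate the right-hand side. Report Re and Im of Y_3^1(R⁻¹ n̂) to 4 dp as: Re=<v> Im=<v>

Re=0.2184 Im=0.0943

Need the full column D^3_{m',1} for m'=−3..3 at α=6.1664, β=1.3919, γ=3.8513.
cos(β/2)=0.767445, sin(β/2)=0.641115
d^3_{-3,1}: single k=4 term ⇒ +0.385375;  D = -0.188378+0.336196i
d^3_{-2,1}: k∈[3..4] ⇒ +0.753319 -0.262861 = +0.490458;  D = -0.287967+0.397020i
d^3_{-1,1}: k∈[2..4] ⇒ +0.855484 -0.796027 +0.069441 = +0.128898;  D = -0.087323+0.094812i
d^3_{0,1}: k∈[1..3] ⇒ +0.591238 -1.237830 +0.287950 = -0.358642;  D = +0.272049-0.233695i
d^3_{1,1}: k∈[0..2] ⇒ +0.204307 -1.140645 +0.597020 = -0.339318;  D = +0.281400-0.189606i
d^3_{2,1}: k∈[0..1] ⇒ -0.539724 +0.753319 = +0.213595;  D = -0.189837+0.097901i
d^3_{3,1}: single k=0 term ⇒ +0.552213;  D = -0.516940+0.194195i
Y_3^{m'}(θ=2.0355,φ=2.1197) and Σ D·Y over m':
  (-0.1884+0.3362i)·(+0.2972-0.0226i)  (-0.2880+0.3970i)·(+0.1667-0.3258i)  (-0.0873+0.0948i)·(-0.0006-0.0010i)  (+0.2720-0.2337i)·(+0.3338+0.0000i)  (+0.2814-0.1896i)·(+0.0006-0.0010i)  (-0.1898+0.0979i)·(+0.1667+0.3258i)  (-0.5169+0.1942i)·(-0.2972-0.0226i)
Y_3^1(R⁻¹ n̂) = +0.218376+0.094260i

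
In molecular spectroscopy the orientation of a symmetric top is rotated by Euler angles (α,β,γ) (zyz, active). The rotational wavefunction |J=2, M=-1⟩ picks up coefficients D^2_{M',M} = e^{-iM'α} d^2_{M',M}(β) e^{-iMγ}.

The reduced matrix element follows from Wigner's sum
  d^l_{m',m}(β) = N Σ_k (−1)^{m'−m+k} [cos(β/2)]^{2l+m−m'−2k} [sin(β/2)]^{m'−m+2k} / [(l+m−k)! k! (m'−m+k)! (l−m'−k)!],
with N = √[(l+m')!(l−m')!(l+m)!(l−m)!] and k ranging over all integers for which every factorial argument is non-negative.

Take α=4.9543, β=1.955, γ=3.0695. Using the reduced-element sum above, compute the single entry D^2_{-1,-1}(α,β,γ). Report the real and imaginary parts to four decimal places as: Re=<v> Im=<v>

Re=0.0924 Im=-0.5391

First d^2_{-1,-1}(β=1.955), then the phase factors e^{-i(-1)α} and e^{-i(-1)γ}:
Half-angle: c=0.559097, s=0.829102. N=√(1·6·1·6)=6.000000
The bounds max(0,m−m')=0 and min(l+m,l−m')=1 give 2 terms
  k=0: (−1)^0·6.0000/(6)·0.5591^4·0.8291^0 = +0.097712
  k=1: (−1)^1·6.0000/(2)·0.5591^2·0.8291^2 = -0.644632
d^2_{-1,-1}(1.955) = +0.097712 -0.644632 = -0.546920
D = (+0.239558-0.970882i)·(-0.546920)·(-0.997402+0.072030i) = +0.092431-0.539053i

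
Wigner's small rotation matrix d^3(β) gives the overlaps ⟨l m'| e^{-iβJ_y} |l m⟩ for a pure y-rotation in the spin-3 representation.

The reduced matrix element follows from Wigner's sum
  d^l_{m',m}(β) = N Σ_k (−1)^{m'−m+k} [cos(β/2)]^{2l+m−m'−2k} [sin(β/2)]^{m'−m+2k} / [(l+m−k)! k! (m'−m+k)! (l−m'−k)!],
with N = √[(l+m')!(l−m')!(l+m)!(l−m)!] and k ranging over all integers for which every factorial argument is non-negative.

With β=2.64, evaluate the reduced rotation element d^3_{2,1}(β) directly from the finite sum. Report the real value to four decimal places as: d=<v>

d=0.0850

d^3_{2,1}(β=2.64) via Wigner's sum:
With c≡cos(β/2)=0.248175 and s≡sin(β/2)=0.968715, N=[120·1·24·2]^{1/2}=75.894664
Admissible k: 0..1 (factorial args all ≥0)
  k=0: (−1)^1·75.8947/(24)·0.2482^5·0.9687^1 = -0.002884
  k=1: (−1)^2·75.8947/(12)·0.2482^3·0.9687^3 = +0.087881
d^3_{2,1}(2.64) = -0.002884 +0.087881 = +0.084997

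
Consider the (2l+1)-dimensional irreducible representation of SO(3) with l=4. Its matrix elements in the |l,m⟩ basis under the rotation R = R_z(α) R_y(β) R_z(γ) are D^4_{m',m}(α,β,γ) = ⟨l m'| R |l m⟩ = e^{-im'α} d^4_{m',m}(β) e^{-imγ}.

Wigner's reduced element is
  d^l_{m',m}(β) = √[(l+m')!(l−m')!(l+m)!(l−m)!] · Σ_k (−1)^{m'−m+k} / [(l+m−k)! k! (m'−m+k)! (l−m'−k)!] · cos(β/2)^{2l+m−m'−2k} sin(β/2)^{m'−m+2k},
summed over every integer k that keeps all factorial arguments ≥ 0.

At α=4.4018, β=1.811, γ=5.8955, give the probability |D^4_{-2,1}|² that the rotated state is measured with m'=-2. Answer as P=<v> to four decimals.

P=0.1585

First d^4_{-2,1}(β=1.811), then the phase factors e^{-i(-2)α} and e^{-i(1)γ}:
With c≡cos(β/2)=0.617292 and s≡sin(β/2)=0.786734, N=[2·720·120·6]^{1/2}=1018.233765
k: max(0,(1)−(-2))=3 … min(4+(1),4−(-2))=5
  k=3: (−1)^0·1018.2338/(72)·0.6173^5·0.7867^3 = +0.617238
  k=4: (−1)^1·1018.2338/(48)·0.6173^3·0.7867^5 = -1.503897
  k=5: (−1)^2·1018.2338/(240)·0.6173^1·0.7867^7 = +0.488565
d^4_{-2,1}(1.811) = +0.617238 -1.503897 +0.488565 = -0.398094
|D^4_{-2,1}|² = |d^4_{-2,1}(β)|² = (-0.398094)² = 0.158479 (the z-rotation phases have unit modulus)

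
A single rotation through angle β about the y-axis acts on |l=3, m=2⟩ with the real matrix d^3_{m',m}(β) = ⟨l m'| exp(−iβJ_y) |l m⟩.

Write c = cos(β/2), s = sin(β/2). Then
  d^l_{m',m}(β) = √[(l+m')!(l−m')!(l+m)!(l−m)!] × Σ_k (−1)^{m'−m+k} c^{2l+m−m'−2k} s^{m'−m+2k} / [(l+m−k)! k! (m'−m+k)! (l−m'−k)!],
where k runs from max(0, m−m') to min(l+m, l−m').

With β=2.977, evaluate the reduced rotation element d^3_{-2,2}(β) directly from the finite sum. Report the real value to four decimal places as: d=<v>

d^3_{-2,2}(β=2.977) via Wigner's sum:
With c≡cos(β/2)=0.082203 and s≡sin(β/2)=0.996616, N=[1·120·120·1]^{1/2}=120.000000
Admissible k: 4..5 (factorial args all ≥0)
  k=4: (−1)^0·120.0000/(24)·0.0822^2·0.9966^4 = +0.033332
  k=5: (−1)^1·120.0000/(120)·0.0822^0·0.9966^6 = -0.979864
d^3_{-2,2}(2.977) = +0.033332 -0.979864 = -0.946532

d=-0.9465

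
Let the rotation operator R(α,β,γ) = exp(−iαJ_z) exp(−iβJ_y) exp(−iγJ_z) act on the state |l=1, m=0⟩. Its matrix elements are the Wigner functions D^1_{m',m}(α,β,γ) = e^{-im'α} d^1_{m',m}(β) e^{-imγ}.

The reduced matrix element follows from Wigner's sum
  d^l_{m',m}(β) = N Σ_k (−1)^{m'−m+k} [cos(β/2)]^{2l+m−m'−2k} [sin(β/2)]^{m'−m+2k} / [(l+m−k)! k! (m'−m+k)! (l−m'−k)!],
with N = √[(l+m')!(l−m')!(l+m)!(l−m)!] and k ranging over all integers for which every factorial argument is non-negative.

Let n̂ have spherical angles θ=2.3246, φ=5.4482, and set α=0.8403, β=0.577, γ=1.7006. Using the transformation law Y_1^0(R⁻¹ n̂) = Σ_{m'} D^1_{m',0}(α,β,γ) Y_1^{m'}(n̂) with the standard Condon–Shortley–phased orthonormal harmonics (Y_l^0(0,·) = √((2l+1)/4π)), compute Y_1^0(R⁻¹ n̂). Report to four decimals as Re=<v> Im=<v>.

Re=-0.3005 Im=0.0000

Need the full column D^1_{m',0} for m'=−1..1 at α=0.8403, β=0.577, γ=1.7006.
cos(β/2)=0.958672, sin(β/2)=0.284515
d^1_{-1,0}: single k=1 term ⇒ +0.385735;  D = +0.257378+0.287312i
d^1_{0,0}: k∈[0..1] ⇒ +0.919051 -0.080949 = +0.838103;  D = +0.838103+0.000000i
d^1_{1,0}: single k=0 term ⇒ -0.385735;  D = -0.257378+0.287312i
Y_1^{m'}(θ=2.3246,φ=5.4482) and Σ D·Y over m':
  (+0.2574+0.2873i)·(+0.1691+0.1867i)  (+0.8381+0.0000i)·(-0.3344+0.0000i)  (-0.2574+0.2873i)·(-0.1691+0.1867i)
Y_1^0(R⁻¹ n̂) = -0.300537+0.000000i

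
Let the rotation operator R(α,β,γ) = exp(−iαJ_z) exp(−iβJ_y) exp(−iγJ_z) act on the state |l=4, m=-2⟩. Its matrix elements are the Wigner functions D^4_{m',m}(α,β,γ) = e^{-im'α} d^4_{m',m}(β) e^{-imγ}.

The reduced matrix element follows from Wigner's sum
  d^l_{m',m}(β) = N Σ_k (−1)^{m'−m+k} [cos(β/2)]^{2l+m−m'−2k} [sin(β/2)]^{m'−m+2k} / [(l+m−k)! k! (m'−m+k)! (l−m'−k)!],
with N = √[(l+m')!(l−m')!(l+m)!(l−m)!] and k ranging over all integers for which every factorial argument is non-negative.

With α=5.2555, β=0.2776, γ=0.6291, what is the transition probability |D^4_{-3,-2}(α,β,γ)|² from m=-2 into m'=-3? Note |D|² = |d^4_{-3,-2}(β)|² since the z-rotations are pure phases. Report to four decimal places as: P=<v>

P=0.2075

Split into d^4_{-3,-2}(β=0.2776) × two z-phases.
c=cos(0.2776/2)=0.990383, s=sin(0.2776/2)=0.138355; N=√[1·5040·2·720]=2693.993318
Admissible k: 1..2 (factorial args all ≥0)
  k=1: (−1)^0·2693.9933/(720)·0.9904^7·0.1384^1 = +0.483815
  k=2: (−1)^1·2693.9933/(240)·0.9904^5·0.1384^3 = -0.028326
d^4_{-3,-2}(0.2776) = +0.483815 -0.028326 = +0.455489
|D^4_{-3,-2}|² = |d^4_{-3,-2}(β)|² = (+0.455489)² = 0.207471 (the z-rotation phases have unit modulus)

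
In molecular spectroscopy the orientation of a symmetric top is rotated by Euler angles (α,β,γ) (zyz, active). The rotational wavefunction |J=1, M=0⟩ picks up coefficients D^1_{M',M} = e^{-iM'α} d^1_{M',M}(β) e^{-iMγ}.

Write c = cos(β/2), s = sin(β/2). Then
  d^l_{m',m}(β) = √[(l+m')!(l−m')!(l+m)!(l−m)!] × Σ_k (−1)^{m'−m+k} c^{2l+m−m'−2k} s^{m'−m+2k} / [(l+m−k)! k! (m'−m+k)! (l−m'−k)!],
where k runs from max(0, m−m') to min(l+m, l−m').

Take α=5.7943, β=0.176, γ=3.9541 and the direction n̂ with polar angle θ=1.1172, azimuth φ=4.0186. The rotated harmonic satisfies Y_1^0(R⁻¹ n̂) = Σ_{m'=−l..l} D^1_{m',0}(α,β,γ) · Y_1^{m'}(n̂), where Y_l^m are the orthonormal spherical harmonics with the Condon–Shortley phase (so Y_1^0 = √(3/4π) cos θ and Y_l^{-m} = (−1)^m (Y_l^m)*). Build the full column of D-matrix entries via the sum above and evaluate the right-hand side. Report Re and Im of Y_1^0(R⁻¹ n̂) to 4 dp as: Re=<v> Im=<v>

Re=0.1952 Im=0.0000

Need the full column D^1_{m',0} for m'=−1..1 at α=5.7943, β=0.176, γ=3.9541.
cos(β/2)=0.996130, sin(β/2)=0.087886
d^1_{-1,0}: single k=1 term ⇒ +0.123809;  D = +0.109306-0.058146i
d^1_{0,0}: k∈[0..1] ⇒ +0.992276 -0.007724 = +0.984552;  D = +0.984552+0.000000i
d^1_{1,0}: single k=0 term ⇒ -0.123809;  D = -0.109306-0.058146i
Y_1^{m'}(θ=1.1172,φ=4.0186) and Σ D·Y over m':
  (+0.1093-0.0581i)·(-0.1986+0.2388i)  (+0.9846+0.0000i)·(+0.2141+0.0000i)  (-0.1093-0.0581i)·(+0.1986+0.2388i)
Y_1^0(R⁻¹ n̂) = +0.195152+0.000000i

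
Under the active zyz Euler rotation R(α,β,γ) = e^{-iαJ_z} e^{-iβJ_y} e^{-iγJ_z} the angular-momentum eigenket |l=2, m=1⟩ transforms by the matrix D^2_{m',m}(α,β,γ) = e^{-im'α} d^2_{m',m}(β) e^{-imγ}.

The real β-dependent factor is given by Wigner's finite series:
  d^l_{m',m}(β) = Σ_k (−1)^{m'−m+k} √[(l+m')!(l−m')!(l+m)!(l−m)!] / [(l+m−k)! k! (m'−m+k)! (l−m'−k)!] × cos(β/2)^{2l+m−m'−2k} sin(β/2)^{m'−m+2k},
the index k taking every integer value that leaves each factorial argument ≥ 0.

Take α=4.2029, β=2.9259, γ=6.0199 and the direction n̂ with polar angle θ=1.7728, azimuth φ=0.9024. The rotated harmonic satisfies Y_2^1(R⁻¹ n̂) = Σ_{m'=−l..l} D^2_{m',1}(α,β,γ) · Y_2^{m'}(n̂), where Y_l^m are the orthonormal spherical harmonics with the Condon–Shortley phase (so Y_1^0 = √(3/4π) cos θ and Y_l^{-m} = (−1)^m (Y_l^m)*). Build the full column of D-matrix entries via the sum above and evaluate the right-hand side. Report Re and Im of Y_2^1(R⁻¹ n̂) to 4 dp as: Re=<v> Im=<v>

Need the full column D^2_{m',1} for m'=−2..2 at α=4.2029, β=2.9259, γ=6.0199.
cos(β/2)=0.107637, sin(β/2)=0.994190
d^2_{-2,1}: single k=3 term ⇒ +0.211544;  D = -0.153961+0.145076i
d^2_{-1,1}: k∈[2..3] ⇒ +0.034355 -0.976963 = -0.942608;  D = +0.229736+0.914183i
d^2_{0,1}: k∈[1..2] ⇒ +0.003037 -0.259088 = -0.256051;  D = -0.247228-0.066638i
d^2_{1,1}: k∈[0..1] ⇒ +0.000134 -0.034355 = -0.034221;  D = +0.023890-0.024501i
d^2_{2,1}: single k=0 term ⇒ -0.002480;  D = +0.000706+0.002377i
Y_2^{m'}(θ=1.7728,φ=0.9024) and Σ D·Y over m':
  (-0.1540+0.1451i)·(-0.0860-0.3606i)  (+0.2297+0.9142i)·(-0.0941+0.1192i)  (-0.2472-0.0666i)·(-0.2773+0.0000i)  (+0.0239-0.0245i)·(+0.0941+0.1192i)  (+0.0007+0.0024i)·(-0.0860+0.3606i)
Y_2^1(R⁻¹ n̂) = +0.007796+0.003471i

Re=0.0078 Im=0.0035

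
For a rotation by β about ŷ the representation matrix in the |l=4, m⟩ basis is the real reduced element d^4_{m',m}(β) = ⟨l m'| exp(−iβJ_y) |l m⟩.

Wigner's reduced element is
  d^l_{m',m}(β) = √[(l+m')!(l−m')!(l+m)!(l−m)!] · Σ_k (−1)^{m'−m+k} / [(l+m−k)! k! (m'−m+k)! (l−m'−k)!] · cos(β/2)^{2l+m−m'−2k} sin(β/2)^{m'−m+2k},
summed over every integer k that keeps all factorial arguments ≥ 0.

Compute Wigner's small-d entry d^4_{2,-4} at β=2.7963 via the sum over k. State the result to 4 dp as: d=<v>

d=0.1427

d^4_{2,-4}(β=2.7963) via Wigner's sum:
Half-angle: c=0.171790, s=0.985134. N=√(720·2·1·40320)=7619.763776
k∈{0} keeps every argument non-negative
  k=0: (−1)^6·7619.7638/(1440)·0.1718^2·0.9851^6 = +0.142740
d^4_{2,-4}(2.7963) = +0.142740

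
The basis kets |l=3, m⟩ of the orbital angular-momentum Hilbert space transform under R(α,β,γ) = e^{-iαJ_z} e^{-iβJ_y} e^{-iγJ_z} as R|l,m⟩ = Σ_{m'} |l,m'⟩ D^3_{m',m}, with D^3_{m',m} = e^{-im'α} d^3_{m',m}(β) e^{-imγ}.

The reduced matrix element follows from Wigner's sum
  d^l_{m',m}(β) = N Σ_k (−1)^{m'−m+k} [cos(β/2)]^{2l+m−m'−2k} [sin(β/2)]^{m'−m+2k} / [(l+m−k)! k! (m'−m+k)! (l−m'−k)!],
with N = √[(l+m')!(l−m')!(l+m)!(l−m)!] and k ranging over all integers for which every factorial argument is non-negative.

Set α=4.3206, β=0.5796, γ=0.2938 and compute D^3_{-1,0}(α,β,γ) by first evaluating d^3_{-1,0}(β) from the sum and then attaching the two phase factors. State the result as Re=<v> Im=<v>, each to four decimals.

Re=-0.2264 Im=-0.5480

Split into d^3_{-1,0}(β=0.5796) × two z-phases.
c=cos(0.5796/2)=0.958301, s=sin(0.5796/2)=0.285761; N=√[2·24·6·6]=41.569219
k: max(0,(0)−(-1))=1 … min(3+(0),3−(-1))=3
  k=1: (−1)^0·41.5692/(12)·0.9583^5·0.2858^1 = +0.800023
  k=2: (−1)^1·41.5692/(4)·0.9583^3·0.2858^3 = -0.213415
  k=3: (−1)^2·41.5692/(12)·0.9583^1·0.2858^5 = +0.006326
d^3_{-1,0}(0.5796) = +0.800023 -0.213415 +0.006326 = +0.592934
Phases: e^{-i·(-1)·4.3206}=-0.381842-0.924227i, e^{-i·(0)·0.2938}=+1.000000+0.000000i ⇒ D=-0.226407-0.548006i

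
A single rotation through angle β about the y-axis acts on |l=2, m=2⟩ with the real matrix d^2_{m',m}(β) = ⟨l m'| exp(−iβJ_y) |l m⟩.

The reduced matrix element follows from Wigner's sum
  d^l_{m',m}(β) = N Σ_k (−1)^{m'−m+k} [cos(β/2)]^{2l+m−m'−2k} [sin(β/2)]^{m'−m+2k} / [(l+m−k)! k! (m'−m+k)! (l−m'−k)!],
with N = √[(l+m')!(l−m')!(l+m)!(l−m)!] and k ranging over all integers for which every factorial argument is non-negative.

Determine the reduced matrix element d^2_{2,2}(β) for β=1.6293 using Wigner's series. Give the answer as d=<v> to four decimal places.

d^2_{2,2}(β=1.6293) via Wigner's sum:
With c≡cos(β/2)=0.686123 and s≡sin(β/2)=0.727486, N=[24·1·24·1]^{1/2}=24.000000
k: max(0,(2)−(2))=0 … min(2+(2),2−(2))=0
  k=0: (−1)^0·24.0000/(24)·0.6861^4·0.7275^0 = +0.221620
d^2_{2,2}(1.6293) = +0.221620

d=0.2216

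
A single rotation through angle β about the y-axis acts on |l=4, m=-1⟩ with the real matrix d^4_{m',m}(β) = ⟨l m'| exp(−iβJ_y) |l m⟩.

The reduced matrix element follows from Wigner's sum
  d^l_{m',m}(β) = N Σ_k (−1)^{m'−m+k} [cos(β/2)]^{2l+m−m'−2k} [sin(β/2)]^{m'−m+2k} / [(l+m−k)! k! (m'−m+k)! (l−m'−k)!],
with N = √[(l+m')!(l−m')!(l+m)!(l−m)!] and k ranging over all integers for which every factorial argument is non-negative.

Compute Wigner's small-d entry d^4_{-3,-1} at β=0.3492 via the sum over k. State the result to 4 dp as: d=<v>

d^4_{-3,-1}(β=0.3492) via Wigner's sum:
c=cos(0.3492/2)=0.984796, s=sin(0.3492/2)=0.173714; N=√[1·5040·6·120]=1904.940944
The bounds max(0,m−m')=2 and min(l+m,l−m')=3 give 2 terms
  k=2: (−1)^0·1904.9409/(240)·0.9848^6·0.1737^2 = +0.218484
  k=3: (−1)^1·1904.9409/(144)·0.9848^4·0.1737^4 = -0.011330
d^4_{-3,-1}(0.3492) = +0.218484 -0.011330 = +0.207153

d=0.2072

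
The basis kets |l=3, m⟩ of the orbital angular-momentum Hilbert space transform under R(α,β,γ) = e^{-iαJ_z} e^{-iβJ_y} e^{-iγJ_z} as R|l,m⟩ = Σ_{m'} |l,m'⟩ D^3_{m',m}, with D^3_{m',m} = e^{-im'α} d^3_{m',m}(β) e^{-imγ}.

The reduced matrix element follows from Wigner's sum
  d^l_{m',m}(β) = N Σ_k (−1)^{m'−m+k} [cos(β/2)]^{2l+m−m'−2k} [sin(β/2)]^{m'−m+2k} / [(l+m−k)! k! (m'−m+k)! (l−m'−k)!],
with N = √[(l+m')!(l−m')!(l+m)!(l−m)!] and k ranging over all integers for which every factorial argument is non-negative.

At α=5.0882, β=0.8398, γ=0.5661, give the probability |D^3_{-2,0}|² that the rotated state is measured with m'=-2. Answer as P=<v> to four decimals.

P=0.2568

First d^3_{-2,0}(β=0.8398), then the phase factors e^{-i(-2)α} and e^{-i(0)γ}:
Half-angle: c=0.913130, s=0.407669. N=√(1·120·6·6)=65.726707
k∈{2,3} keeps every argument non-negative
  k=2: (−1)^0·65.7267/(12)·0.9131^4·0.4077^2 = +0.632858
  k=3: (−1)^1·65.7267/(12)·0.9131^2·0.4077^4 = -0.126141
d^3_{-2,0}(0.8398) = +0.632858 -0.126141 = +0.506717
|D^3_{-2,0}|² = |d^3_{-2,0}(β)|² = (+0.506717)² = 0.256762 (the z-rotation phases have unit modulus)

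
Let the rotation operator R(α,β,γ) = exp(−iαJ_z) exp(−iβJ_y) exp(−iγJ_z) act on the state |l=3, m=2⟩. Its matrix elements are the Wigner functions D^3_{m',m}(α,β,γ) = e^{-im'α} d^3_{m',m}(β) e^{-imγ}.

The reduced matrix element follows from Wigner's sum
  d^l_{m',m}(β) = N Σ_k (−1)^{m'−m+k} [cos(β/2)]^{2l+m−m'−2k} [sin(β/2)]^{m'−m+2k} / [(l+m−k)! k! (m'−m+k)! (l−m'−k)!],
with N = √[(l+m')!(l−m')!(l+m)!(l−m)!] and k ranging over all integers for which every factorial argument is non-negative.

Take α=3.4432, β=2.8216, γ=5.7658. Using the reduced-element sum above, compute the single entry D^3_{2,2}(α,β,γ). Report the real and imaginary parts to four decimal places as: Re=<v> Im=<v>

D^3_{2,2}(3.4432,2.8216,5.7658) = e^{-i·2·3.4432}·d^3_{2,2}(2.8216)·e^{-i·2·5.7658}. Compute d first:
c=cos(2.8216/2)=0.159315, s=sin(2.8216/2)=0.987228; N=√[120·1·120·1]=120.000000
The bounds max(0,m−m')=0 and min(l+m,l−m')=1 give 2 terms
  k=0: (−1)^0·120.0000/(120)·0.1593^6·0.9872^0 = +0.000016
  k=1: (−1)^1·120.0000/(24)·0.1593^4·0.9872^2 = -0.003139
d^3_{2,2}(2.8216) = +0.000016 -0.003139 = -0.003123
D = (+0.823516-0.567293i)·(-0.003123)·(+0.510723+0.859745i) = -0.002837-0.001306i

Re=-0.0028 Im=-0.0013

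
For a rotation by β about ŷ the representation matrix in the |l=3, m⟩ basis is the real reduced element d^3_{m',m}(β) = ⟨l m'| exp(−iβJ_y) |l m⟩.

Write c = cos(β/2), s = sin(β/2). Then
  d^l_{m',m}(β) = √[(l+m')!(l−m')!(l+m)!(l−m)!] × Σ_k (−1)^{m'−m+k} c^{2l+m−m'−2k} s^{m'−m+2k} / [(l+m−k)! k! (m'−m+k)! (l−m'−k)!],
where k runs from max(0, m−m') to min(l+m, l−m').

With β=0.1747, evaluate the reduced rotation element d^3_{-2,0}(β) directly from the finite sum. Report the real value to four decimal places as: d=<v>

d^3_{-2,0}(β=0.1747) via Wigner's sum:
c=cos(0.1747/2)=0.996187, s=sin(0.1747/2)=0.087239; N=√[1·120·6·6]=65.726707
k∈{2,3} keeps every argument non-negative
  k=2: (−1)^0·65.7267/(12)·0.9962^4·0.0872^2 = +0.041053
  k=3: (−1)^1·65.7267/(12)·0.9962^2·0.0872^4 = -0.000315
d^3_{-2,0}(0.1747) = +0.041053 -0.000315 = +0.040738

d=0.0407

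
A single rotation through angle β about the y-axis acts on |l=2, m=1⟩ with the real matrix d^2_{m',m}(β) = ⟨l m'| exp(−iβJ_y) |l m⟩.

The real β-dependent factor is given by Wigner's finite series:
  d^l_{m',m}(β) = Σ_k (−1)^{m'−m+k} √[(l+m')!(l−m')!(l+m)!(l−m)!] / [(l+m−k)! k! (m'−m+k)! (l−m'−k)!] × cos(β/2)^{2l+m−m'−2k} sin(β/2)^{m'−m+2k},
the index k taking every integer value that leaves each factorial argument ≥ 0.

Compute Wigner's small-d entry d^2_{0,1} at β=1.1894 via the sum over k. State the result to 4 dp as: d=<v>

d^2_{0,1}(β=1.1894) via Wigner's sum:
Half-angle: c=0.828317, s=0.560260. N=√(2·2·6·1)=4.898979
k∈{1,2} keeps every argument non-negative
  k=1: (−1)^0·4.8990/(2)·0.8283^3·0.5603^1 = +0.779928
  k=2: (−1)^1·4.8990/(2)·0.8283^1·0.5603^3 = -0.356814
d^2_{0,1}(1.1894) = +0.779928 -0.356814 = +0.423114

d=0.4231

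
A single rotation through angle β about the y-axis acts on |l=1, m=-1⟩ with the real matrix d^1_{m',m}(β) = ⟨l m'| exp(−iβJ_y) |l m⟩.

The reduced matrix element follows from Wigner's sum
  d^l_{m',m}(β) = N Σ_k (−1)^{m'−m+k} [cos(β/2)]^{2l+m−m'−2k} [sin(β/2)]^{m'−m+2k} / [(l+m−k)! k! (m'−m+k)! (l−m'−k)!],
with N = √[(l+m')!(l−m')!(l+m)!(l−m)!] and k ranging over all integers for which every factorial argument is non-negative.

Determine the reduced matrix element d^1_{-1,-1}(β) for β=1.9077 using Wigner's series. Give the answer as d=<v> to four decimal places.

d^1_{-1,-1}(β=1.9077) via Wigner's sum:
Half-angle: c=0.578547, s=0.815649. N=√(1·2·1·2)=2.000000
k: max(0,(-1)−(-1))=0 … min(1+(-1),1−(-1))=0
  k=0: (−1)^0·2.0000/(2)·0.5785^2·0.8156^0 = +0.334717
d^1_{-1,-1}(1.9077) = +0.334717

d=0.3347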